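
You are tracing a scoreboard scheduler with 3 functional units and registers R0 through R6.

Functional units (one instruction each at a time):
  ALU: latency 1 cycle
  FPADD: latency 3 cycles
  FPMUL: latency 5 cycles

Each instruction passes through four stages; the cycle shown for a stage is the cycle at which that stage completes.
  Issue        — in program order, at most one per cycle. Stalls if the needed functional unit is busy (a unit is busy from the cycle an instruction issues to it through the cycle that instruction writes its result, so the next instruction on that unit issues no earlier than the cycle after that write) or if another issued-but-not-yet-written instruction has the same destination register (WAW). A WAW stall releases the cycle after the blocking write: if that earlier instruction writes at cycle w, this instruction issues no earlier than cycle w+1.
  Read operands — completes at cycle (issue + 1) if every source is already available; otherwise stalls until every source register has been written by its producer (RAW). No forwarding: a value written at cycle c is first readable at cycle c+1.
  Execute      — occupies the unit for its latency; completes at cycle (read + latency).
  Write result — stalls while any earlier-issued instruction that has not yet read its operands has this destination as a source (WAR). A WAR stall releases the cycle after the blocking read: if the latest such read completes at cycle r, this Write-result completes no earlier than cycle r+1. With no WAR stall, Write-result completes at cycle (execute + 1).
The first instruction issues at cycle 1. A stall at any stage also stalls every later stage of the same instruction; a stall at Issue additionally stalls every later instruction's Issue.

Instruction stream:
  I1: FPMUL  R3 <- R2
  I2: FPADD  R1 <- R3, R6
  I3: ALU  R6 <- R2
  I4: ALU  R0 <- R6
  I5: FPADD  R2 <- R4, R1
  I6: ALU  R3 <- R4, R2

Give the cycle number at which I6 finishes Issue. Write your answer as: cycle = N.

c1: I1 issues→FPMUL
c2: I1 reads, I2 issues→FPADD
c3: I3 issues→ALU
c4: I3 reads
c5: I3 exec-done
c7: I1 exec-done
c8: I1 writes R3
c9: I2 reads
c10: I3 writes R6
c11: I4 issues→ALU
c12: I2 exec-done, I4 reads
c13: I2 writes R1, I4 exec-done
c14: I4 writes R0, I5 issues→FPADD
c15: I5 reads, I6 issues→ALU
c18: I5 exec-done
c19: I5 writes R2
c20: I6 reads
c21: I6 exec-done
c22: I6 writes R3

cycle = 15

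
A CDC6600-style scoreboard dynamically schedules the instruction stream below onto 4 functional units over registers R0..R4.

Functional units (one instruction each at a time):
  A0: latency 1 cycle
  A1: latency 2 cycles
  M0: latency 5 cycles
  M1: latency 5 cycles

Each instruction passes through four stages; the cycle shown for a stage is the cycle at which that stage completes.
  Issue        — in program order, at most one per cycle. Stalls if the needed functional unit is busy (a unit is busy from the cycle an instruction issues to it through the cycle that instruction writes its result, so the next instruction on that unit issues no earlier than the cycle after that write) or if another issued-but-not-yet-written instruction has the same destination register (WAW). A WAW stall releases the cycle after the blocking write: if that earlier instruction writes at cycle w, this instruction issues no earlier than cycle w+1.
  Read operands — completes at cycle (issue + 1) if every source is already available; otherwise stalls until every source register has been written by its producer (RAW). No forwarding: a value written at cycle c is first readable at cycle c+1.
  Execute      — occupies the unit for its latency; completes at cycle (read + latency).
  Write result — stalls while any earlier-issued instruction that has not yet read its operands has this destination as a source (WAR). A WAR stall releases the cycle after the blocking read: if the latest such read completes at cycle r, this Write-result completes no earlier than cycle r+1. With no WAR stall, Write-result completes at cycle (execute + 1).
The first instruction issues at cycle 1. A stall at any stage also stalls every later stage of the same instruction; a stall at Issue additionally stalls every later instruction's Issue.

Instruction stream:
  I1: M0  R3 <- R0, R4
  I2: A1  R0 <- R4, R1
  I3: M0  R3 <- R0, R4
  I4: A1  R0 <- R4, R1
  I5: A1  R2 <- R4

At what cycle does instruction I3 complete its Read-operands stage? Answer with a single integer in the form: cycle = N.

cycle = 10

c1: I1→M0
c2: I1 RO · I2→A1
c3: I2 RO
c5: I2 EX
c6: I2 WR R0
c7: I1 EX
c8: I1 WR R3
c9: I3→M0
c10: I3 RO · I4→A1
c11: I4 RO
c13: I4 EX
c14: I4 WR R0
c15: I3 EX · I5→A1
c16: I3 WR R3 · I5 RO
c18: I5 EX
c19: I5 WR R2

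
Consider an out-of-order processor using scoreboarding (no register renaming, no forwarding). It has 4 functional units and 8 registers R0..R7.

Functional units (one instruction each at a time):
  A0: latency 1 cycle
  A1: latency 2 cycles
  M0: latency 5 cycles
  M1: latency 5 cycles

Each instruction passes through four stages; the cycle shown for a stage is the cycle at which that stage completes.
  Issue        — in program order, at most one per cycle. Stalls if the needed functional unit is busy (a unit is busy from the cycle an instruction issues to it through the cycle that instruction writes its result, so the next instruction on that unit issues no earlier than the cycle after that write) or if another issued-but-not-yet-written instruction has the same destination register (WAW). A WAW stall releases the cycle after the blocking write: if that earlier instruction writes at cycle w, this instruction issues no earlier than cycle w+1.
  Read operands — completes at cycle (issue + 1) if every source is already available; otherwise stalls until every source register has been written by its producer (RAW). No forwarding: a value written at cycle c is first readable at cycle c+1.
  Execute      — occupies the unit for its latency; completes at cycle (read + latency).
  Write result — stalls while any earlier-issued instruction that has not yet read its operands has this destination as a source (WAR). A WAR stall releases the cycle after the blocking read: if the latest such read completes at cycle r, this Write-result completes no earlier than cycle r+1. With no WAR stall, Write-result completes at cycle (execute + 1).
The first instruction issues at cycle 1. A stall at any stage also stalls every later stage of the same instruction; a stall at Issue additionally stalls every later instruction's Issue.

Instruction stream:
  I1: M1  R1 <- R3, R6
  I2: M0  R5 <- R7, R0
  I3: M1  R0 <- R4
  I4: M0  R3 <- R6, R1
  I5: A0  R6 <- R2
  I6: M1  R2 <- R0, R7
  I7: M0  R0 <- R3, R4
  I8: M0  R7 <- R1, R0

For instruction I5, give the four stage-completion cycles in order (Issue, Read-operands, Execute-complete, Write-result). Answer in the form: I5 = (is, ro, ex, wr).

I5 = (11, 12, 13, 14)

I1  is:1  ro:2  ex:7  wr:8
I2  is:2  ro:3  ex:8  wr:9
I3  is:9  ro:10  ex:15  wr:16  — struct: M1 busy until I1 writes@8
I4  is:10  ro:11  ex:16  wr:17
I5  is:11  ro:12  ex:13  wr:14
I6  is:17  ro:18  ex:23  wr:24  — struct: M1 busy until I3 writes@16
I7  is:18  ro:19  ex:24  wr:25
I8  is:26  ro:27  ex:32  wr:33  — struct: M0 busy until I7 writes@25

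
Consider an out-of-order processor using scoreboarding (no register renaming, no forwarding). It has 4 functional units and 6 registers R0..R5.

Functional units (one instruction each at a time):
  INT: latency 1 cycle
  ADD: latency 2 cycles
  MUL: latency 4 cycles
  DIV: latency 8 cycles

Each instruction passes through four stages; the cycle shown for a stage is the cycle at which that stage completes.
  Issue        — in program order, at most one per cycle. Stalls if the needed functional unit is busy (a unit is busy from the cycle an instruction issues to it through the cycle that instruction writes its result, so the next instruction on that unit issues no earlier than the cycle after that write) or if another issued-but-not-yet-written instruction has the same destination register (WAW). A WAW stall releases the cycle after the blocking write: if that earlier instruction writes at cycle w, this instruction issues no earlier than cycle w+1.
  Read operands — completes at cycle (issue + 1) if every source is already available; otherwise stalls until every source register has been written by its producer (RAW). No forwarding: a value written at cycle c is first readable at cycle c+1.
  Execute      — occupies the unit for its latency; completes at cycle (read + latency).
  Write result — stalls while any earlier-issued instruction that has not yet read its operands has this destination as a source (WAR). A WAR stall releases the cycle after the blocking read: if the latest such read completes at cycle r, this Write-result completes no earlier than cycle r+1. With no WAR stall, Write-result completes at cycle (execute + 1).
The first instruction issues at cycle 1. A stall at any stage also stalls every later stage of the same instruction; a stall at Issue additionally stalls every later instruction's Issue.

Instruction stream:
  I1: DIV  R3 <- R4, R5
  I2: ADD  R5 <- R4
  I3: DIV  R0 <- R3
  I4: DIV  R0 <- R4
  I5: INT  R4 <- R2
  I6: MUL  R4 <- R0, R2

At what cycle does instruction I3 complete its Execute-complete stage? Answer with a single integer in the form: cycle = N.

cycle = 21

c1: I1 issues→DIV
c2: I1 reads · I2 issues→ADD
c3: I2 reads
c5: I2 exec-done
c6: I2 writes R5
c10: I1 exec-done
c11: I1 writes R3
c12: I3 issues→DIV
c13: I3 reads
c21: I3 exec-done
c22: I3 writes R0
c23: I4 issues→DIV
c24: I4 reads · I5 issues→INT
c25: I5 reads
c26: I5 exec-done
c27: I5 writes R4
c28: I6 issues→MUL
c32: I4 exec-done
c33: I4 writes R0
c34: I6 reads
c38: I6 exec-done
c39: I6 writes R4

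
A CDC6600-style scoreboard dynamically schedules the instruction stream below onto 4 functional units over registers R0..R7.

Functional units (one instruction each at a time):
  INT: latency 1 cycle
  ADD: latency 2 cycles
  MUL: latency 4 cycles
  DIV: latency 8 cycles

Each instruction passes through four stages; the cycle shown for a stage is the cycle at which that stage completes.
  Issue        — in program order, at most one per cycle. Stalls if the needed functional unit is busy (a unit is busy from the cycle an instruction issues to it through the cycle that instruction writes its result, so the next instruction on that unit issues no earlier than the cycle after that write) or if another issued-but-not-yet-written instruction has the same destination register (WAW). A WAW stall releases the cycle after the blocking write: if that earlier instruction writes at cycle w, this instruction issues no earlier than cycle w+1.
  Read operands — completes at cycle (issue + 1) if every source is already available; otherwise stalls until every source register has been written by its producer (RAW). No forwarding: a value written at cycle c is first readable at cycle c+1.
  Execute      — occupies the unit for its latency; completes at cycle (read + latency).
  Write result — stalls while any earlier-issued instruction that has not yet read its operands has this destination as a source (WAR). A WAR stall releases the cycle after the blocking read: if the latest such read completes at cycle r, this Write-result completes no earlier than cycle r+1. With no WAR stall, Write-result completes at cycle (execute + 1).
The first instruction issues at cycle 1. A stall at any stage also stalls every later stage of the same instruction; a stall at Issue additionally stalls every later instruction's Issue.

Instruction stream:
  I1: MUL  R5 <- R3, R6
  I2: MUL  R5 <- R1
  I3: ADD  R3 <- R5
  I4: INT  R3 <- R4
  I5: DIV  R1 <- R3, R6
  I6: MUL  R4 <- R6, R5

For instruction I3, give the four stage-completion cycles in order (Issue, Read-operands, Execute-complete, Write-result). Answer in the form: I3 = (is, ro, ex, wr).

I3 = (9, 15, 17, 18)

[I1] 1/2/6/7
[I2] 8/9/13/14  (struct: MUL busy until I1 writes@7)
[I3] 9/15/17/18  (RAW R5: wait I2 write@14)
[I4] 19/20/21/22  (WAW R3: wait I3 write@18)
[I5] 20/23/31/32  (RAW R3: wait I4 write@22)
[I6] 21/22/26/27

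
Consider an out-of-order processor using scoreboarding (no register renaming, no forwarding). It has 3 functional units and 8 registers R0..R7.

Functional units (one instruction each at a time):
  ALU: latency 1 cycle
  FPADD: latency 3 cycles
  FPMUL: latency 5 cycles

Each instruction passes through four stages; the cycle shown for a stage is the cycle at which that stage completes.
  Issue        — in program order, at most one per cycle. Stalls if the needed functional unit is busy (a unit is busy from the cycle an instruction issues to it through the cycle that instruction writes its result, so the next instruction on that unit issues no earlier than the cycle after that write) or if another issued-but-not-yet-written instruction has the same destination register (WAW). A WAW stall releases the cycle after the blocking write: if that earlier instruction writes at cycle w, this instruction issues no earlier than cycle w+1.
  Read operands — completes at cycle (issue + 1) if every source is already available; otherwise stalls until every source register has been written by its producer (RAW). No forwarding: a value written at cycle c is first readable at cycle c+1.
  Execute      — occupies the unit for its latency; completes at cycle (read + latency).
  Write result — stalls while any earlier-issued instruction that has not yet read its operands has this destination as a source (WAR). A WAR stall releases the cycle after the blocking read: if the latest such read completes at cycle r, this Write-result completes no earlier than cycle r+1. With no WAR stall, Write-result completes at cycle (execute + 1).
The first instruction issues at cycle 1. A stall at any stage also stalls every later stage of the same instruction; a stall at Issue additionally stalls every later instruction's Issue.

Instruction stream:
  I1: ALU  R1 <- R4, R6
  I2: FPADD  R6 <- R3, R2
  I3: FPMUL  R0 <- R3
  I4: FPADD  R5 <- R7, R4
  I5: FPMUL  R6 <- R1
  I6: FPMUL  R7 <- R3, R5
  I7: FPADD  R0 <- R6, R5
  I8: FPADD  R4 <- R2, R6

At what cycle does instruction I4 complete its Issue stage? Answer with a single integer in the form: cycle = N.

cycle = 8

I1  is:1  ro:2  ex:3  wr:4
I2  is:2  ro:3  ex:6  wr:7
I3  is:3  ro:4  ex:9  wr:10
I4  is:8  ro:9  ex:12  wr:13  — struct: FPADD busy until I2 writes@7
I5  is:11  ro:12  ex:17  wr:18  — struct: FPMUL busy until I3 writes@10
I6  is:19  ro:20  ex:25  wr:26  — struct: FPMUL busy until I5 writes@18
I7  is:20  ro:21  ex:24  wr:25
I8  is:26  ro:27  ex:30  wr:31  — struct: FPADD busy until I7 writes@25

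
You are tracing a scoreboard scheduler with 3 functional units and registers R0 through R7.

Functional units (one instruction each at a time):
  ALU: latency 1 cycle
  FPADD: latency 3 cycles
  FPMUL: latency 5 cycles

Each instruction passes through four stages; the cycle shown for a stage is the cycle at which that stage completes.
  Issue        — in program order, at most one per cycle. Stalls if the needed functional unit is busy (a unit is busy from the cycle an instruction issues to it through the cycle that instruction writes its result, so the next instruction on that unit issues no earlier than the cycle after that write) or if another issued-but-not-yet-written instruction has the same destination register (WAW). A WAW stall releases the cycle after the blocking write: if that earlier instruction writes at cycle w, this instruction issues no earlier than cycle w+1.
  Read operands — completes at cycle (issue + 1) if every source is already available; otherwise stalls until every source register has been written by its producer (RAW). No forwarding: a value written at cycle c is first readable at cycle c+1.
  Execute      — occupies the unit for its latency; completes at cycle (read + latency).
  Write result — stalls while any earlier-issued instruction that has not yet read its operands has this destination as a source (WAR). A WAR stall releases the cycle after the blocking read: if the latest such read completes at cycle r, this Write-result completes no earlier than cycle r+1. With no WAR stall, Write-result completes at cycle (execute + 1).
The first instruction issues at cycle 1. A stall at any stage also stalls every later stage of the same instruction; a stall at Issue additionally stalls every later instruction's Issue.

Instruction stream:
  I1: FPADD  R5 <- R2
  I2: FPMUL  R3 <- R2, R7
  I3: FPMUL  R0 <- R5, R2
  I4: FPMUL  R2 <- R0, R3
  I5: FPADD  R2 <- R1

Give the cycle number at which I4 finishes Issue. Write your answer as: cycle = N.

cycle = 18

  I1 | 1 | 2 | 5 | 6
  I2 | 2 | 3 | 8 | 9
  I3 | 10 | 11 | 16 | 17   struct: FPMUL busy until I2 writes@9
  I4 | 18 | 19 | 24 | 25   struct: FPMUL busy until I3 writes@17
  I5 | 26 | 27 | 30 | 31   WAW R2: wait I4 write@25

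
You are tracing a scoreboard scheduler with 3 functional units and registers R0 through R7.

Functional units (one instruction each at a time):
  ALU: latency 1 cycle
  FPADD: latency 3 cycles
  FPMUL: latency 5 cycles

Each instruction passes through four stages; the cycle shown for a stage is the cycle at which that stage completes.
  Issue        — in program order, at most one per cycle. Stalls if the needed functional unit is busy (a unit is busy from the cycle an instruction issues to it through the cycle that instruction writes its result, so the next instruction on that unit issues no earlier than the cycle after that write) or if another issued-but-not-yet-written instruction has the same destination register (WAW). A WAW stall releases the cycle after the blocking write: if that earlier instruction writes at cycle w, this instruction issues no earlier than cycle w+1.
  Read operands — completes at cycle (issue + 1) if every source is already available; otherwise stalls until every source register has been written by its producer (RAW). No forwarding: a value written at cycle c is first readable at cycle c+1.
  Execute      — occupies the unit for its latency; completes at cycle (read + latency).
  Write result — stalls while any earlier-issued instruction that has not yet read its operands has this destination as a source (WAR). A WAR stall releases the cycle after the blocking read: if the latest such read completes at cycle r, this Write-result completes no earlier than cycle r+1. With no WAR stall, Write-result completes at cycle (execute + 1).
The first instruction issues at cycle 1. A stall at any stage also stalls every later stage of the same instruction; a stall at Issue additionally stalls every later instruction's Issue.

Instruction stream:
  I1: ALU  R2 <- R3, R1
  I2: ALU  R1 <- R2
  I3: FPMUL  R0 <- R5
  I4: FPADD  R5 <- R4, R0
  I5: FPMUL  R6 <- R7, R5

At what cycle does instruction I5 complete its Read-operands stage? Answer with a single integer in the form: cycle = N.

cycle = 19

[1] I1 issues→ALU
[2] I1 reads
[3] I1 exec-done
[4] I1 writes R2
[5] I2 issues→ALU
[6] I2 reads · I3 issues→FPMUL
[7] I2 exec-done · I3 reads · I4 issues→FPADD
[8] I2 writes R1
[12] I3 exec-done
[13] I3 writes R0
[14] I4 reads · I5 issues→FPMUL
[17] I4 exec-done
[18] I4 writes R5
[19] I5 reads
[24] I5 exec-done
[25] I5 writes R6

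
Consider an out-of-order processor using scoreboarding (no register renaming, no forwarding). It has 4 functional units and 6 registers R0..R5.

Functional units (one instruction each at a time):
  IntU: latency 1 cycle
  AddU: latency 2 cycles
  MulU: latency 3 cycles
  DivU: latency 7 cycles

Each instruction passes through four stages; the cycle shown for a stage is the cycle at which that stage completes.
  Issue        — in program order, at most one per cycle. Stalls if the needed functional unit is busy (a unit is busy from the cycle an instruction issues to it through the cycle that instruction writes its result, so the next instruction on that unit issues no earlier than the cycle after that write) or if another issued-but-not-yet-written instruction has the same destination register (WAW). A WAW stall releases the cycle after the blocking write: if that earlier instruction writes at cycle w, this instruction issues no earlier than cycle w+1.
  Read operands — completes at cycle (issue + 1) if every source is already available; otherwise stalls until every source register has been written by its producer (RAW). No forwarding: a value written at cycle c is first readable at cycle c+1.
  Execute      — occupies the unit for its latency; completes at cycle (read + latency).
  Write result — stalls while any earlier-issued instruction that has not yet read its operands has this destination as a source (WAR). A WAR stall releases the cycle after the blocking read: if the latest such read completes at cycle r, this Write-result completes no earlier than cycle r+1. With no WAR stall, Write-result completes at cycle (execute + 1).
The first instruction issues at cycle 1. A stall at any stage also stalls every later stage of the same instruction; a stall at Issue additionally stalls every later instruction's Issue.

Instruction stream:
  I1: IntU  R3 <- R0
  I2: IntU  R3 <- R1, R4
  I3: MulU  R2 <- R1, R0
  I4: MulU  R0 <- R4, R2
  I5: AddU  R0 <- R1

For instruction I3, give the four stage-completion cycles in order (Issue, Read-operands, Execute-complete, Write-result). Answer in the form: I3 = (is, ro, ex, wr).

I3 = (6, 7, 10, 11)

I1  is:1  ro:2  ex:3  wr:4
I2  is:5  ro:6  ex:7  wr:8  — struct: IntU busy until I1 writes@4
I3  is:6  ro:7  ex:10  wr:11
I4  is:12  ro:13  ex:16  wr:17  — struct: MulU busy until I3 writes@11
I5  is:18  ro:19  ex:21  wr:22  — WAW R0: wait I4 write@17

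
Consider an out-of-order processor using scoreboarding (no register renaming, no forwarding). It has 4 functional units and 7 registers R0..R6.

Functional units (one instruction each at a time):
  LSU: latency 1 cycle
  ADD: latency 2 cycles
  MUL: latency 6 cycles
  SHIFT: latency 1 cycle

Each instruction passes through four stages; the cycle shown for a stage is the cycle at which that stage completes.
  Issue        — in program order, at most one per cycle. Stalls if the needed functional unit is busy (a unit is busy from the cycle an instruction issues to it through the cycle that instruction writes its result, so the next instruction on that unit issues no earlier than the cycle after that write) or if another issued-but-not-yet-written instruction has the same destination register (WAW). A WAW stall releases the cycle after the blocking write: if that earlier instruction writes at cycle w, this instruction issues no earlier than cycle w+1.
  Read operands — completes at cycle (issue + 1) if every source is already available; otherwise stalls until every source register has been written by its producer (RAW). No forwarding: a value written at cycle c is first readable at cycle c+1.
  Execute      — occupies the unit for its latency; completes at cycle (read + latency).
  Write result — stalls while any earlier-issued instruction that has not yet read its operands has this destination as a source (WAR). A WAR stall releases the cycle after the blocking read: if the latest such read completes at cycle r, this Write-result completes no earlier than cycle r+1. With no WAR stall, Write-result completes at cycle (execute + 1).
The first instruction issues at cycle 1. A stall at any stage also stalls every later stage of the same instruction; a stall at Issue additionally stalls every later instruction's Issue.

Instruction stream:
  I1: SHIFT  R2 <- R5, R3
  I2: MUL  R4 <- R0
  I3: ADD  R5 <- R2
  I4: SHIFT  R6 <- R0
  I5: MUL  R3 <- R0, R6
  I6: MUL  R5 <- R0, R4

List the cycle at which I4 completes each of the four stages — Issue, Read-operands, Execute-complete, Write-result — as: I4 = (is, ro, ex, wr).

  I1 | 1 | 2 | 3 | 4
  I2 | 2 | 3 | 9 | 10
  I3 | 3 | 5 | 7 | 8   RAW R2: wait I1 write@4
  I4 | 5 | 6 | 7 | 8   struct: SHIFT busy until I1 writes@4
  I5 | 11 | 12 | 18 | 19   struct: MUL busy until I2 writes@10
  I6 | 20 | 21 | 27 | 28   struct: MUL busy until I5 writes@19

I4 = (5, 6, 7, 8)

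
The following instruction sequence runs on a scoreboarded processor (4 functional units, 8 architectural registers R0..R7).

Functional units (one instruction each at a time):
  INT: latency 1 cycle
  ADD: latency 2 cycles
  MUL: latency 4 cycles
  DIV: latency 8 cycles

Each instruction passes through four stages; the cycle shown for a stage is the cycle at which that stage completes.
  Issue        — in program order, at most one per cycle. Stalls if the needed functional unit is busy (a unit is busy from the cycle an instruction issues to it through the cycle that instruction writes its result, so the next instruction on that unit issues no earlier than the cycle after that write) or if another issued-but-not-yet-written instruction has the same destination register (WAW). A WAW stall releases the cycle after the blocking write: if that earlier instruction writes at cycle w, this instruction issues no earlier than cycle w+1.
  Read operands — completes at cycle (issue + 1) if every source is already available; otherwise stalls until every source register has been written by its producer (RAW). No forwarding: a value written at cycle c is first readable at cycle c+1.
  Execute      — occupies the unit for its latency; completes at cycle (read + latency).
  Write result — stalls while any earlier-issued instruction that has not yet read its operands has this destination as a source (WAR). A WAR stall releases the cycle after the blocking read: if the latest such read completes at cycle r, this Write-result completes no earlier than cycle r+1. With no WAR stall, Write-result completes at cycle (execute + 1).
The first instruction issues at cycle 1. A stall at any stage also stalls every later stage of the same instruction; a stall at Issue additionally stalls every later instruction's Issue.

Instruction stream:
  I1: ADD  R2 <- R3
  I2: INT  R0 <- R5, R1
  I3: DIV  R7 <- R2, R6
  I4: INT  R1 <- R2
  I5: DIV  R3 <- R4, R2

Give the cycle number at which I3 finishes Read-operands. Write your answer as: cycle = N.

[1] I1→ADD
[2] I1 RO · I2→INT
[3] I2 RO · I3→DIV
[4] I1 EX · I2 EX
[5] I1 WR R2 · I2 WR R0
[6] I3 RO · I4→INT
[7] I4 RO
[8] I4 EX
[9] I4 WR R1
[14] I3 EX
[15] I3 WR R7
[16] I5→DIV
[17] I5 RO
[25] I5 EX
[26] I5 WR R3

cycle = 6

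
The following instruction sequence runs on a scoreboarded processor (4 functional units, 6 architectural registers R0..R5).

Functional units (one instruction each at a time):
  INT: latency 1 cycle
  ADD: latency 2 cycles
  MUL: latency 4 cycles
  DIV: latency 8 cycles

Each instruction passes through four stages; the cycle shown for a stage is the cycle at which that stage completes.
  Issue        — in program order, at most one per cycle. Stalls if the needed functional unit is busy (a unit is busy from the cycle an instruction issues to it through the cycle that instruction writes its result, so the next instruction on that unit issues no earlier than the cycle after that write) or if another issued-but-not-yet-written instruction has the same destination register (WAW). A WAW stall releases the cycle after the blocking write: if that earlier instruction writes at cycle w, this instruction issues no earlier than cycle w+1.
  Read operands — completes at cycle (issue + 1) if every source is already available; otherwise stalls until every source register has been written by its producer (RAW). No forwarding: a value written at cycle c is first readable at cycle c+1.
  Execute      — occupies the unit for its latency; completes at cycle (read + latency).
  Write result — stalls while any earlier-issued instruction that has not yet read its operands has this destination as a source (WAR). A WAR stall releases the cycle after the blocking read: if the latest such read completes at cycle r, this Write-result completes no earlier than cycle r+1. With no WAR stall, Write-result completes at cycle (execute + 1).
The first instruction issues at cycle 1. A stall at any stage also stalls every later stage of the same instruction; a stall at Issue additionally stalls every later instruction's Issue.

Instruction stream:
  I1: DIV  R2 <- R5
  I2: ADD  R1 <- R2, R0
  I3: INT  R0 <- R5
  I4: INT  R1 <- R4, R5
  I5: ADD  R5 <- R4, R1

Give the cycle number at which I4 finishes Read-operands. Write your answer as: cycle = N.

I1 -> (1, 2, 10, 11)
I2 -> (2, 12, 14, 15)  // RAW R2: wait I1 write@11
I3 -> (3, 4, 5, 13)  // WAR R0: wait I2 read@12
I4 -> (16, 17, 18, 19)  // WAW R1: wait I2 write@15
I5 -> (17, 20, 22, 23)  // RAW R1: wait I4 write@19

cycle = 17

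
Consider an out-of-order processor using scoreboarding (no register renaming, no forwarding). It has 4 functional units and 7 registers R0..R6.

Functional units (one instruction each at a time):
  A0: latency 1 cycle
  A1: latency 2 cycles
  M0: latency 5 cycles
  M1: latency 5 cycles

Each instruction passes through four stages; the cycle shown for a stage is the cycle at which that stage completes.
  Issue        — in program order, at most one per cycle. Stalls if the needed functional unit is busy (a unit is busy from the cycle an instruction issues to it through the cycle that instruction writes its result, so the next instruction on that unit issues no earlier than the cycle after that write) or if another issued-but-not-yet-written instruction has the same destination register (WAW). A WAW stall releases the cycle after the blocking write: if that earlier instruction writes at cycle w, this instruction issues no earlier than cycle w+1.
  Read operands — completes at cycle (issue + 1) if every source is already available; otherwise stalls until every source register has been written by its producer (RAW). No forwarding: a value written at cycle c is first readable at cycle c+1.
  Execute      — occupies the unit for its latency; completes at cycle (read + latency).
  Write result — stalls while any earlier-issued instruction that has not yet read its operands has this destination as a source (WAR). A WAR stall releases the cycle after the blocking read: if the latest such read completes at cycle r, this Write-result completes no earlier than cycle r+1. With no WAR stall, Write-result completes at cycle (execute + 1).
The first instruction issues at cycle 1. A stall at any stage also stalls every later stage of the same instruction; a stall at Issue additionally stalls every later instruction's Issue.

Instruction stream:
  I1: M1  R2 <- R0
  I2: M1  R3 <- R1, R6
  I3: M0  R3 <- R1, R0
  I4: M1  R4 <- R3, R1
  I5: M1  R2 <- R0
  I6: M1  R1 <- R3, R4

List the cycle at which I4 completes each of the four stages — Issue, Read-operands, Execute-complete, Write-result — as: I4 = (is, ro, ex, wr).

I4 = (18, 25, 30, 31)

t=1  I1→M1
t=2  I1 RO
t=7  I1 EX
t=8  I1 WR R2
t=9  I2→M1
t=10  I2 RO
t=15  I2 EX
t=16  I2 WR R3
t=17  I3→M0
t=18  I3 RO · I4→M1
t=23  I3 EX
t=24  I3 WR R3
t=25  I4 RO
t=30  I4 EX
t=31  I4 WR R4
t=32  I5→M1
t=33  I5 RO
t=38  I5 EX
t=39  I5 WR R2
t=40  I6→M1
t=41  I6 RO
t=46  I6 EX
t=47  I6 WR R1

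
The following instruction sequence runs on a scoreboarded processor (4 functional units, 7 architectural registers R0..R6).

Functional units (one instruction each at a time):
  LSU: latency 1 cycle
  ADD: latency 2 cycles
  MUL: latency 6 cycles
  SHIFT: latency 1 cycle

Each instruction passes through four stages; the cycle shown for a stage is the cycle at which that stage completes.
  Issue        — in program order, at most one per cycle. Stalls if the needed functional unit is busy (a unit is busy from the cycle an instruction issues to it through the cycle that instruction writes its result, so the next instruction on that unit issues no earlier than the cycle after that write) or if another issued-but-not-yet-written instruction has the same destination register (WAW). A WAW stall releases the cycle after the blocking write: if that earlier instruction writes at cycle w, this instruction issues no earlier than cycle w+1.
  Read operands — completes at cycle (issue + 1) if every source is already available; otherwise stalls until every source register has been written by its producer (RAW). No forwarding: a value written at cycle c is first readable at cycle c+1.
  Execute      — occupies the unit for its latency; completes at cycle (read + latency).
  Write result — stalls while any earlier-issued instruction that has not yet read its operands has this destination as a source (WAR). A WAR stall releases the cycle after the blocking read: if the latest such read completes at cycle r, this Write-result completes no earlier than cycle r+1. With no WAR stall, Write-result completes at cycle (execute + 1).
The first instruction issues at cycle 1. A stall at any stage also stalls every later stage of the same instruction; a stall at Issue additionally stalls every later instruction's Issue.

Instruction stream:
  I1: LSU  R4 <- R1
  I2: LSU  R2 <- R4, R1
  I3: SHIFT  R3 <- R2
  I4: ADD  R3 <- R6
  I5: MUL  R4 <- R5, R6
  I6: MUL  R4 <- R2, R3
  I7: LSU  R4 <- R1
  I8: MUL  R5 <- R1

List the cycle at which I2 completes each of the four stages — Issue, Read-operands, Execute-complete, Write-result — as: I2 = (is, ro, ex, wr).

I2 = (5, 6, 7, 8)

t=1  issue I1 (LSU)
t=2  I1 read-ops
t=3  I1 finished on LSU
t=4  I1→R4
t=5  issue I2 (LSU)
t=6  I2 read-ops, issue I3 (SHIFT)
t=7  I2 finished on LSU
t=8  I2→R2
t=9  I3 read-ops
t=10  I3 finished on SHIFT
t=11  I3→R3
t=12  issue I4 (ADD)
t=13  I4 read-ops, issue I5 (MUL)
t=14  I5 read-ops
t=15  I4 finished on ADD
t=16  I4→R3
t=20  I5 finished on MUL
t=21  I5→R4
t=22  issue I6 (MUL)
t=23  I6 read-ops
t=29  I6 finished on MUL
t=30  I6→R4
t=31  issue I7 (LSU)
t=32  I7 read-ops, issue I8 (MUL)
t=33  I7 finished on LSU, I8 read-ops
t=34  I7→R4
t=39  I8 finished on MUL
t=40  I8→R5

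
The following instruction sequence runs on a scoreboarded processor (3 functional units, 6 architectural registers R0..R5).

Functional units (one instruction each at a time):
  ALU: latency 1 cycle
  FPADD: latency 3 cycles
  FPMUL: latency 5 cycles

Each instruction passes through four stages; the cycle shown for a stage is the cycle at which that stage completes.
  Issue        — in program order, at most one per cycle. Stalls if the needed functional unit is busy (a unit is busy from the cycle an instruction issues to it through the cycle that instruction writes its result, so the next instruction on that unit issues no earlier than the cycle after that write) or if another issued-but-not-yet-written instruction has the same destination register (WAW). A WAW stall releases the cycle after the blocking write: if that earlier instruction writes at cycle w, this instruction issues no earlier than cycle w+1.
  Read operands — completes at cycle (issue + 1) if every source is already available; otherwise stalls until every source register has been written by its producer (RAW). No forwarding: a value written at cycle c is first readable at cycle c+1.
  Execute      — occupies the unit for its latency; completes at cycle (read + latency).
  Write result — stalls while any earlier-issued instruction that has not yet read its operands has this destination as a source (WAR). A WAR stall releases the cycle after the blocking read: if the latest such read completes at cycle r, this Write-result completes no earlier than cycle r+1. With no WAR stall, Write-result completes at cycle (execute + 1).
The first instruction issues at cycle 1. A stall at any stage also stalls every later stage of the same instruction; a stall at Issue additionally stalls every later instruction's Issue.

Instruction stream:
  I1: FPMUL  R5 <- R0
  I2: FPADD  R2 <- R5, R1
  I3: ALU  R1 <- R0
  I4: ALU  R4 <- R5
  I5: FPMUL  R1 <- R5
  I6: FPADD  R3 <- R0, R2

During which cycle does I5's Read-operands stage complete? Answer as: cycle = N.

I1 -> (1, 2, 7, 8)
I2 -> (2, 9, 12, 13)  // RAW R5: wait I1 write@8
I3 -> (3, 4, 5, 10)  // WAR R1: wait I2 read@9
I4 -> (11, 12, 13, 14)  // struct: ALU busy until I3 writes@10
I5 -> (12, 13, 18, 19)
I6 -> (14, 15, 18, 19)  // struct: FPADD busy until I2 writes@13

cycle = 13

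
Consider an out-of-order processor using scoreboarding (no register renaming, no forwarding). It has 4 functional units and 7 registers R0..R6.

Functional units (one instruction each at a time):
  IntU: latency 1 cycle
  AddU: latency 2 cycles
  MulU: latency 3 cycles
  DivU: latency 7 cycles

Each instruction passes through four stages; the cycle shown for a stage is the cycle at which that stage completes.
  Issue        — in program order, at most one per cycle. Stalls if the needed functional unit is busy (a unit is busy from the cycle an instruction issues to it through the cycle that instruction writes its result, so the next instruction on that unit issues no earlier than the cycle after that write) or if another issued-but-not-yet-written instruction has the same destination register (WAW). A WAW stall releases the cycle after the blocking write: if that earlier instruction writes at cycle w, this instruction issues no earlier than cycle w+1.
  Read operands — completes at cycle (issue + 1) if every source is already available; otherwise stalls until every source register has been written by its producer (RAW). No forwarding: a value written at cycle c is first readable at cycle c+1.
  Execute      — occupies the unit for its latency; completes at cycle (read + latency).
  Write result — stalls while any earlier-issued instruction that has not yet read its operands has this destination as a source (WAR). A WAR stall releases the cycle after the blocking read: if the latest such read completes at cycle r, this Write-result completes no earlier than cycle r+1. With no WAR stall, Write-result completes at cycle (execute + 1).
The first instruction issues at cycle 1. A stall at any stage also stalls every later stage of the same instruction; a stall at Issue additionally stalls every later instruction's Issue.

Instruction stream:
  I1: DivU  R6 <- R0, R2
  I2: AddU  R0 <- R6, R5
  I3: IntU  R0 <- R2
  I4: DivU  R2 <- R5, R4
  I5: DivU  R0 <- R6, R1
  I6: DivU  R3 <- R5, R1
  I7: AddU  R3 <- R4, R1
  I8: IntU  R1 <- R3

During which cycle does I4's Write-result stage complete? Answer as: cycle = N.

cycle = 25

[I1] 1/2/9/10
[I2] 2/11/13/14  (RAW R6: wait I1 write@10)
[I3] 15/16/17/18  (WAW R0: wait I2 write@14)
[I4] 16/17/24/25
[I5] 26/27/34/35  (struct: DivU busy until I4 writes@25)
[I6] 36/37/44/45  (struct: DivU busy until I5 writes@35)
[I7] 46/47/49/50  (WAW R3: wait I6 write@45)
[I8] 47/51/52/53  (RAW R3: wait I7 write@50)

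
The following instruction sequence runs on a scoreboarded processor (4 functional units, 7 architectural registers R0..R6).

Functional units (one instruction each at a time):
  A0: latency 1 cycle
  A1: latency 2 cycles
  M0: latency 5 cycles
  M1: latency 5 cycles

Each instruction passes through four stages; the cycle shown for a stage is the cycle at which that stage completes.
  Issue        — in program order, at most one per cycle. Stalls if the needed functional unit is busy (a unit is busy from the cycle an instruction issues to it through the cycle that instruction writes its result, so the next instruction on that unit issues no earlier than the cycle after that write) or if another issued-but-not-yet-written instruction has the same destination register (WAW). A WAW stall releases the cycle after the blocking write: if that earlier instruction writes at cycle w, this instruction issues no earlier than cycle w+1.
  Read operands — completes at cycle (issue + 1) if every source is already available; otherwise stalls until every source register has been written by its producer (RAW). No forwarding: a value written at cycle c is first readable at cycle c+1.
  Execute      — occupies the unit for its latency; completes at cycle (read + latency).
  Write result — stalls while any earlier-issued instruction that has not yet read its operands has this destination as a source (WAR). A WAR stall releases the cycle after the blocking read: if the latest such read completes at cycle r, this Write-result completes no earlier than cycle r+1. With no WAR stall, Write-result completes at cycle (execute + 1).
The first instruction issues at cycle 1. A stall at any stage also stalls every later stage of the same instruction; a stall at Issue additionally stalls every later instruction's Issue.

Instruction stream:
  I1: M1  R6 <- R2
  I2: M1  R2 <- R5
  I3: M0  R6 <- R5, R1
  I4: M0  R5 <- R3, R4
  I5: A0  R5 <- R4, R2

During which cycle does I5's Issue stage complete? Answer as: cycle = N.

[I1] 1/2/7/8
[I2] 9/10/15/16  (struct: M1 busy until I1 writes@8)
[I3] 10/11/16/17
[I4] 18/19/24/25  (struct: M0 busy until I3 writes@17)
[I5] 26/27/28/29  (WAW R5: wait I4 write@25)

cycle = 26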